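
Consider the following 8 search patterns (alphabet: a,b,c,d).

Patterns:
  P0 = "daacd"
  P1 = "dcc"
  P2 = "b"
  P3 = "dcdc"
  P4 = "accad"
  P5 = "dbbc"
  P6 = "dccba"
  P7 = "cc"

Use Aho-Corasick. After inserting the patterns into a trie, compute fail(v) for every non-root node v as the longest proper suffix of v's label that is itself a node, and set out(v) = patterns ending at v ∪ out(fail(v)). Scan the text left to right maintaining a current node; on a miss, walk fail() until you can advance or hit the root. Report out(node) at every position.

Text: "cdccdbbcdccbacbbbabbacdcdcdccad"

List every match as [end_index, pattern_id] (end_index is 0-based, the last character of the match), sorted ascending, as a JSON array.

Construct AC machine:
Trie nodes:
  0='ε' goto a→11 b→8 c→21 d→1
  1='d' goto a→2 b→16 c→6
  2='da' goto a→3
  3='daa' goto c→4
  4='daac' goto d→5
  5='daacd' goto ·  [P0 ends]
  6='dc' goto c→7 d→9
  7='dcc' goto b→19  [P1 ends]
  8='b' goto ·  [P2 ends]
  9='dcd' goto c→10
  10='dcdc' goto ·  [P3 ends]
  11='a' goto c→12
  12='ac' goto c→13
  13='acc' goto a→14
  14='acca' goto d→15
  15='accad' goto ·  [P4 ends]
  16='db' goto b→17
  17='dbb' goto c→18
  18='dbbc' goto ·  [P5 ends]
  19='dccb' goto a→20
  20='dccba' goto ·  [P6 ends]
  21='c' goto c→22
  22='cc' goto ·  [P7 ends]

BFS fail/out derivation:
  fail(1) 'd': from fail(0)=0 chase 'd': 0 ⇒ 0;  out=∅∪out(0)=∅
  fail(8) 'b': from fail(0)=0 chase 'b': 0 ⇒ 0;  out={2}∪out(0)={2}
  fail(11) 'a': from fail(0)=0 chase 'a': 0 ⇒ 0;  out=∅∪out(0)=∅
  fail(21) 'c': from fail(0)=0 chase 'c': 0 ⇒ 0;  out=∅∪out(0)=∅
  fail(2) 'da': from fail(1)=0 chase 'a': 0 ⇒ 11;  out=∅∪out(11)=∅
  fail(6) 'dc': from fail(1)=0 chase 'c': 0 ⇒ 21;  out=∅∪out(21)=∅
  fail(12) 'ac': from fail(11)=0 chase 'c': 0 ⇒ 21;  out=∅∪out(21)=∅
  fail(16) 'db': from fail(1)=0 chase 'b': 0 ⇒ 8;  out=∅∪out(8)={2}
  fail(22) 'cc': from fail(21)=0 chase 'c': 0 ⇒ 21;  out={7}∪out(21)={7}
  fail(3) 'daa': from fail(2)=11 chase 'a': 11→0 ⇒ 11;  out=∅∪out(11)=∅
  fail(7) 'dcc': from fail(6)=21 chase 'c': 21 ⇒ 22;  out={1}∪out(22)={1,7}
  fail(9) 'dcd': from fail(6)=21 chase 'd': 21→0 ⇒ 1;  out=∅∪out(1)=∅
  fail(13) 'acc': from fail(12)=21 chase 'c': 21 ⇒ 22;  out=∅∪out(22)={7}
  fail(17) 'dbb': from fail(16)=8 chase 'b': 8→0 ⇒ 8;  out=∅∪out(8)={2}
  fail(4) 'daac': from fail(3)=11 chase 'c': 11 ⇒ 12;  out=∅∪out(12)=∅
  fail(10) 'dcdc': from fail(9)=1 chase 'c': 1 ⇒ 6;  out={3}∪out(6)={3}
  fail(14) 'acca': from fail(13)=22 chase 'a': 22→21→0 ⇒ 11;  out=∅∪out(11)=∅
  fail(18) 'dbbc': from fail(17)=8 chase 'c': 8→0 ⇒ 21;  out={5}∪out(21)={5}
  fail(19) 'dccb': from fail(7)=22 chase 'b': 22→21→0 ⇒ 8;  out=∅∪out(8)={2}
  fail(5) 'daacd': from fail(4)=12 chase 'd': 12→21→0 ⇒ 1;  out={0}∪out(1)={0}
  fail(15) 'accad': from fail(14)=11 chase 'd': 11→0 ⇒ 1;  out={4}∪out(1)={4}
  fail(20) 'dccba': from fail(19)=8 chase 'a': 8→0 ⇒ 11;  out={6}∪out(11)={6}

Text stream:
pos 0 'c': at 21
pos 1 'd': at 1 (via fail)
pos 2 'c': at 6
pos 3 'c': at 7  ** P1@[1:3],P7@[2:3]
pos 4 'd': at 1 (via fail)
pos 5 'b': at 16  ** P2@[5:5]
pos 6 'b': at 17  ** P2@[6:6]
pos 7 'c': at 18  ** P5@[4:7]
pos 8 'd': at 1 (via fail)
pos 9 'c': at 6
pos 10 'c': at 7  ** P1@[8:10],P7@[9:10]
pos 11 'b': at 19  ** P2@[11:11]
pos 12 'a': at 20  ** P6@[8:12]
pos 13 'c': at 12 (via fail)
pos 14 'b': at 8 (via fail)  ** P2@[14:14]
pos 15 'b': at 8 (via fail)  ** P2@[15:15]
pos 16 'b': at 8 (via fail)  ** P2@[16:16]
pos 17 'a': at 11 (via fail)
pos 18 'b': at 8 (via fail)  ** P2@[18:18]
pos 19 'b': at 8 (via fail)  ** P2@[19:19]
pos 20 'a': at 11 (via fail)
pos 21 'c': at 12
pos 22 'd': at 1 (via fail)
pos 23 'c': at 6
pos 24 'd': at 9
pos 25 'c': at 10  ** P3@[22:25]
pos 26 'd': at 9 (via fail)
pos 27 'c': at 10  ** P3@[24:27]
pos 28 'c': at 7 (via fail)  ** P1@[26:28],P7@[27:28]
pos 29 'a': at 11 (via fail)
pos 30 'd': at 1 (via fail)

Matches: [[3,1],[3,7],[5,2],[6,2],[7,5],[10,1],[10,7],[11,2],[12,6],[14,2],[15,2],[16,2],[18,2],[19,2],[25,3],[27,3],[28,1],[28,7]]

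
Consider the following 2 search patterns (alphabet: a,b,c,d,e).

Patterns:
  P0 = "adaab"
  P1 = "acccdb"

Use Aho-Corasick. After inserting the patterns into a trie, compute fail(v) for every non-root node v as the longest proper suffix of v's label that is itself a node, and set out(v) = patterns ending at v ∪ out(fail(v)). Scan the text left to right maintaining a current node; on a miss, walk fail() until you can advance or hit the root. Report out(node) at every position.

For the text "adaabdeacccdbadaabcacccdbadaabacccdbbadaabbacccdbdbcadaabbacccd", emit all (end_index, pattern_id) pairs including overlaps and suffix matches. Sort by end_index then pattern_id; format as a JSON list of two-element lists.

Build automaton:
Trie nodes:
  0='ε' goto a→1
  1='a' goto c→6 d→2
  2='ad' goto a→3
  3='ada' goto a→4
  4='adaa' goto b→5
  5='adaab' goto ·  [P0 ends]
  6='ac' goto c→7
  7='acc' goto c→8
  8='accc' goto d→9
  9='acccd' goto b→10
  10='acccdb' goto ·  [P1 ends]

BFS fail/out derivation:
  fail(1) 'a': from fail(0)=0 chase 'a': 0 ⇒ 0;  out=∅∪out(0)=∅
  fail(2) 'ad': from fail(1)=0 chase 'd': 0 ⇒ 0;  out=∅∪out(0)=∅
  fail(6) 'ac': from fail(1)=0 chase 'c': 0 ⇒ 0;  out=∅∪out(0)=∅
  fail(3) 'ada': from fail(2)=0 chase 'a': 0 ⇒ 1;  out=∅∪out(1)=∅
  fail(7) 'acc': from fail(6)=0 chase 'c': 0 ⇒ 0;  out=∅∪out(0)=∅
  fail(4) 'adaa': from fail(3)=1 chase 'a': 1→0 ⇒ 1;  out=∅∪out(1)=∅
  fail(8) 'accc': from fail(7)=0 chase 'c': 0 ⇒ 0;  out=∅∪out(0)=∅
  fail(5) 'adaab': from fail(4)=1 chase 'b': 1→0 ⇒ 0;  out={0}∪out(0)={0}
  fail(9) 'acccd': from fail(8)=0 chase 'd': 0 ⇒ 0;  out=∅∪out(0)=∅
  fail(10) 'acccdb': from fail(9)=0 chase 'b': 0 ⇒ 0;  out={1}∪out(0)={1}

Scan:
i=0 'a': node 0→1
i=1 'd': node 1→2
i=2 'a': node 2→3
i=3 'a': node 3→4
i=4 'b': node 4→5  ** P0@[0:4]
i=5 'd': node 5→0 ·f
i=6 'e': node 0→0
i=7 'a': node 0→1
i=8 'c': node 1→6
i=9 'c': node 6→7
i=10 'c': node 7→8
i=11 'd': node 8→9
i=12 'b': node 9→10  ** P1@[7:12]
i=13 'a': node 10→1 ·f
i=14 'd': node 1→2
i=15 'a': node 2→3
i=16 'a': node 3→4
i=17 'b': node 4→5  ** P0@[13:17]
i=18 'c': node 5→0 ·f
i=19 'a': node 0→1
i=20 'c': node 1→6
i=21 'c': node 6→7
i=22 'c': node 7→8
i=23 'd': node 8→9
i=24 'b': node 9→10  ** P1@[19:24]
i=25 'a': node 10→1 ·f
i=26 'd': node 1→2
i=27 'a': node 2→3
i=28 'a': node 3→4
i=29 'b': node 4→5  ** P0@[25:29]
i=30 'a': node 5→1 ·f
i=31 'c': node 1→6
i=32 'c': node 6→7
i=33 'c': node 7→8
i=34 'd': node 8→9
i=35 'b': node 9→10  ** P1@[30:35]
i=36 'b': node 10→0 ·f
i=37 'a': node 0→1
i=38 'd': node 1→2
i=39 'a': node 2→3
i=40 'a': node 3→4
i=41 'b': node 4→5  ** P0@[37:41]
i=42 'b': node 5→0 ·f
i=43 'a': node 0→1
i=44 'c': node 1→6
i=45 'c': node 6→7
i=46 'c': node 7→8
i=47 'd': node 8→9
i=48 'b': node 9→10  ** P1@[43:48]
i=49 'd': node 10→0 ·f
i=50 'b': node 0→0
i=51 'c': node 0→0
i=52 'a': node 0→1
i=53 'd': node 1→2
i=54 'a': node 2→3
i=55 'a': node 3→4
i=56 'b': node 4→5  ** P0@[52:56]
i=57 'b': node 5→0 ·f
i=58 'a': node 0→1
i=59 'c': node 1→6
i=60 'c': node 6→7
i=61 'c': node 7→8
i=62 'd': node 8→9

Matches: [[4,0],[12,1],[17,0],[24,1],[29,0],[35,1],[41,0],[48,1],[56,0]]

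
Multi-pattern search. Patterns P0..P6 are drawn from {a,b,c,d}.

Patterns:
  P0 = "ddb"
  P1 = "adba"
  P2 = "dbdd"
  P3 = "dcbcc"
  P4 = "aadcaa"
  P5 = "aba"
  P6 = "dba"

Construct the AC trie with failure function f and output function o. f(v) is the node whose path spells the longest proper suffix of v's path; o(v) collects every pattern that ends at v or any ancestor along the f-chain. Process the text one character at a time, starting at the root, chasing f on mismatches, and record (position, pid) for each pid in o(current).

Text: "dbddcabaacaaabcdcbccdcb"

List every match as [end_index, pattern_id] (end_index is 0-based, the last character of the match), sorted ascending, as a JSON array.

Construct AC machine:
Trie (insert patterns):
  0='ε' goto a→4 d→1
  1='d' goto b→8 c→11 d→2
  2='dd' goto b→3
  3='ddb' goto ·  [P0 ends]
  4='a' goto a→15 b→20 d→5
  5='ad' goto b→6
  6='adb' goto a→7
  7='adba' goto ·  [P1 ends]
  8='db' goto a→22 d→9
  9='dbd' goto d→10
  10='dbdd' goto ·  [P2 ends]
  11='dc' goto b→12
  12='dcb' goto c→13
  13='dcbc' goto c→14
  14='dcbcc' goto ·  [P3 ends]
  15='aa' goto d→16
  16='aad' goto c→17
  17='aadc' goto a→18
  18='aadca' goto a→19
  19='aadcaa' goto ·  [P4 ends]
  20='ab' goto a→21
  21='aba' goto ·  [P5 ends]
  22='dba' goto ·  [P6 ends]

Failure links (BFS by depth):
  fail(1) 'd': from fail(0)=0 chase 'd': 0 ⇒ 0;  out=∅∪out(0)=∅
  fail(4) 'a': from fail(0)=0 chase 'a': 0 ⇒ 0;  out=∅∪out(0)=∅
  fail(2) 'dd': from fail(1)=0 chase 'd': 0 ⇒ 1;  out=∅∪out(1)=∅
  fail(5) 'ad': from fail(4)=0 chase 'd': 0 ⇒ 1;  out=∅∪out(1)=∅
  fail(8) 'db': from fail(1)=0 chase 'b': 0 ⇒ 0;  out=∅∪out(0)=∅
  fail(11) 'dc': from fail(1)=0 chase 'c': 0 ⇒ 0;  out=∅∪out(0)=∅
  fail(15) 'aa': from fail(4)=0 chase 'a': 0 ⇒ 4;  out=∅∪out(4)=∅
  fail(20) 'ab': from fail(4)=0 chase 'b': 0 ⇒ 0;  out=∅∪out(0)=∅
  fail(3) 'ddb': from fail(2)=1 chase 'b': 1 ⇒ 8;  out={0}∪out(8)={0}
  fail(6) 'adb': from fail(5)=1 chase 'b': 1 ⇒ 8;  out=∅∪out(8)=∅
  fail(9) 'dbd': from fail(8)=0 chase 'd': 0 ⇒ 1;  out=∅∪out(1)=∅
  fail(12) 'dcb': from fail(11)=0 chase 'b': 0 ⇒ 0;  out=∅∪out(0)=∅
  fail(16) 'aad': from fail(15)=4 chase 'd': 4 ⇒ 5;  out=∅∪out(5)=∅
  fail(21) 'aba': from fail(20)=0 chase 'a': 0 ⇒ 4;  out={5}∪out(4)={5}
  fail(22) 'dba': from fail(8)=0 chase 'a': 0 ⇒ 4;  out={6}∪out(4)={6}
  fail(7) 'adba': from fail(6)=8 chase 'a': 8 ⇒ 22;  out={1}∪out(22)={1,6}
  fail(10) 'dbdd': from fail(9)=1 chase 'd': 1 ⇒ 2;  out={2}∪out(2)={2}
  fail(13) 'dcbc': from fail(12)=0 chase 'c': 0 ⇒ 0;  out=∅∪out(0)=∅
  fail(17) 'aadc': from fail(16)=5 chase 'c': 5→1 ⇒ 11;  out=∅∪out(11)=∅
  fail(14) 'dcbcc': from fail(13)=0 chase 'c': 0 ⇒ 0;  out={3}∪out(0)={3}
  fail(18) 'aadca': from fail(17)=11 chase 'a': 11→0 ⇒ 4;  out=∅∪out(4)=∅
  fail(19) 'aadcaa': from fail(18)=4 chase 'a': 4 ⇒ 15;  out={4}∪out(15)={4}

Run:
[0] read 'd'  n0⇒n1
[1] read 'b'  n1⇒n8
[2] read 'd'  n8⇒n9
[3] read 'd'  n9⇒n10  emit P2@[0:3]
[4] read 'c'  n10⇒n11 ·f
[5] read 'a'  n11⇒n4 ·f
[6] read 'b'  n4⇒n20
[7] read 'a'  n20⇒n21  emit P5@[5:7]
[8] read 'a'  n21⇒n15 ·f
[9] read 'c'  n15⇒n0 ·f
[10] read 'a'  n0⇒n4
[11] read 'a'  n4⇒n15
[12] read 'a'  n15⇒n15 ·f
[13] read 'b'  n15⇒n20 ·f
[14] read 'c'  n20⇒n0 ·f
[15] read 'd'  n0⇒n1
[16] read 'c'  n1⇒n11
[17] read 'b'  n11⇒n12
[18] read 'c'  n12⇒n13
[19] read 'c'  n13⇒n14  emit P3@[15:19]
[20] read 'd'  n14⇒n1 ·f
[21] read 'c'  n1⇒n11
[22] read 'b'  n11⇒n12

Matches: [[3,2],[7,5],[19,3]]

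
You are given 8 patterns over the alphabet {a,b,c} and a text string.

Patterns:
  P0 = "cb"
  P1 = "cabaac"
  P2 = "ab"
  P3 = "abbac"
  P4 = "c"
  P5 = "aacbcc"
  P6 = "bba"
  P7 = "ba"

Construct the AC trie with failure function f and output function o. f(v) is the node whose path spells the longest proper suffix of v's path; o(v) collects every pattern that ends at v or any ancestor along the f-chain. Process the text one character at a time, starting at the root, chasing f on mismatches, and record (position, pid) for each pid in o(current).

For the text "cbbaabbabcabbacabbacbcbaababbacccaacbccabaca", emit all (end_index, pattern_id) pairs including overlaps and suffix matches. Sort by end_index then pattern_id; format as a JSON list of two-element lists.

Build:
Trie nodes:
  0='ε' goto a→8 b→18 c→1
  1='c' goto a→3 b→2  [P4 ends]
  2='cb' goto ·  [P0 ends]
  3='ca' goto b→4
  4='cab' goto a→5
  5='caba' goto a→6
  6='cabaa' goto c→7
  7='cabaac' goto ·  [P1 ends]
  8='a' goto a→13 b→9
  9='ab' goto b→10  [P2 ends]
  10='abb' goto a→11
  11='abba' goto c→12
  12='abbac' goto ·  [P3 ends]
  13='aa' goto c→14
  14='aac' goto b→15
  15='aacb' goto c→16
  16='aacbc' goto c→17
  17='aacbcc' goto ·  [P5 ends]
  18='b' goto a→21 b→19
  19='bb' goto a→20
  20='bba' goto ·  [P6 ends]
  21='ba' goto ·  [P7 ends]

Failure links (BFS by depth):
  n1('c'): parent n0 fail=0; on 'c' 0 → fail=0;  out {4}∪∅={4}
  n8('a'): parent n0 fail=0; on 'a' 0 → fail=0;  out ∅∪∅=∅
  n18('b'): parent n0 fail=0; on 'b' 0 → fail=0;  out ∅∪∅=∅
  n2('cb'): parent n1 fail=0; on 'b' 0 → fail=18;  out {0}∪∅={0}
  n3('ca'): parent n1 fail=0; on 'a' 0 → fail=8;  out ∅∪∅=∅
  n9('ab'): parent n8 fail=0; on 'b' 0 → fail=18;  out {2}∪∅={2}
  n13('aa'): parent n8 fail=0; on 'a' 0 → fail=8;  out ∅∪∅=∅
  n19('bb'): parent n18 fail=0; on 'b' 0 → fail=18;  out ∅∪∅=∅
  n21('ba'): parent n18 fail=0; on 'a' 0 → fail=8;  out {7}∪∅={7}
  n4('cab'): parent n3 fail=8; on 'b' 8 → fail=9;  out ∅∪{2}={2}
  n10('abb'): parent n9 fail=18; on 'b' 18 → fail=19;  out ∅∪∅=∅
  n14('aac'): parent n13 fail=8; on 'c' 8→0 → fail=1;  out ∅∪{4}={4}
  n20('bba'): parent n19 fail=18; on 'a' 18 → fail=21;  out {6}∪{7}={6,7}
  n5('caba'): parent n4 fail=9; on 'a' 9→18 → fail=21;  out ∅∪{7}={7}
  n11('abba'): parent n10 fail=19; on 'a' 19 → fail=20;  out ∅∪{6,7}={6,7}
  n15('aacb'): parent n14 fail=1; on 'b' 1 → fail=2;  out ∅∪{0}={0}
  n6('cabaa'): parent n5 fail=21; on 'a' 21→8 → fail=13;  out ∅∪∅=∅
  n12('abbac'): parent n11 fail=20; on 'c' 20→21→8→0 → fail=1;  out {3}∪{4}={3,4}
  n16('aacbc'): parent n15 fail=2; on 'c' 2→18→0 → fail=1;  out ∅∪{4}={4}
  n7('cabaac'): parent n6 fail=13; on 'c' 13 → fail=14;  out {1}∪{4}={1,4}
  n17('aacbcc'): parent n16 fail=1; on 'c' 1→0 → fail=1;  out {5}∪{4}={4,5}

Text stream:
[0] read 'c'  n0⇒n1  ** P4@[0:0]
[1] read 'b'  n1⇒n2  ** P0@[0:1]
[2] read 'b'  n2⇒n19 (fail-walked)
[3] read 'a'  n19⇒n20  ** P6@[1:3],P7@[2:3]
[4] read 'a'  n20⇒n13 (fail-walked)
[5] read 'b'  n13⇒n9 (fail-walked)  ** P2@[4:5]
[6] read 'b'  n9⇒n10
[7] read 'a'  n10⇒n11  ** P6@[5:7],P7@[6:7]
[8] read 'b'  n11⇒n9 (fail-walked)  ** P2@[7:8]
[9] read 'c'  n9⇒n1 (fail-walked)  ** P4@[9:9]
[10] read 'a'  n1⇒n3
[11] read 'b'  n3⇒n4  ** P2@[10:11]
[12] read 'b'  n4⇒n10 (fail-walked)
[13] read 'a'  n10⇒n11  ** P6@[11:13],P7@[12:13]
[14] read 'c'  n11⇒n12  ** P3@[10:14],P4@[14:14]
[15] read 'a'  n12⇒n3 (fail-walked)
[16] read 'b'  n3⇒n4  ** P2@[15:16]
[17] read 'b'  n4⇒n10 (fail-walked)
[18] read 'a'  n10⇒n11  ** P6@[16:18],P7@[17:18]
[19] read 'c'  n11⇒n12  ** P3@[15:19],P4@[19:19]
[20] read 'b'  n12⇒n2 (fail-walked)  ** P0@[19:20]
[21] read 'c'  n2⇒n1 (fail-walked)  ** P4@[21:21]
[22] read 'b'  n1⇒n2  ** P0@[21:22]
[23] read 'a'  n2⇒n21 (fail-walked)  ** P7@[22:23]
[24] read 'a'  n21⇒n13 (fail-walked)
[25] read 'b'  n13⇒n9 (fail-walked)  ** P2@[24:25]
[26] read 'a'  n9⇒n21 (fail-walked)  ** P7@[25:26]
[27] read 'b'  n21⇒n9 (fail-walked)  ** P2@[26:27]
[28] read 'b'  n9⇒n10
[29] read 'a'  n10⇒n11  ** P6@[27:29],P7@[28:29]
[30] read 'c'  n11⇒n12  ** P3@[26:30],P4@[30:30]
[31] read 'c'  n12⇒n1 (fail-walked)  ** P4@[31:31]
[32] read 'c'  n1⇒n1 (fail-walked)  ** P4@[32:32]
[33] read 'a'  n1⇒n3
[34] read 'a'  n3⇒n13 (fail-walked)
[35] read 'c'  n13⇒n14  ** P4@[35:35]
[36] read 'b'  n14⇒n15  ** P0@[35:36]
[37] read 'c'  n15⇒n16  ** P4@[37:37]
[38] read 'c'  n16⇒n17  ** P4@[38:38],P5@[33:38]
[39] read 'a'  n17⇒n3 (fail-walked)
[40] read 'b'  n3⇒n4  ** P2@[39:40]
[41] read 'a'  n4⇒n5  ** P7@[40:41]
[42] read 'c'  n5⇒n1 (fail-walked)  ** P4@[42:42]
[43] read 'a'  n1⇒n3

All matches (sorted): [[0,4],[1,0],[3,6],[3,7],[5,2],[7,6],[7,7],[8,2],[9,4],[11,2],[13,6],[13,7],[14,3],[14,4],[16,2],[18,6],[18,7],[19,3],[19,4],[20,0],[21,4],[22,0],[23,7],[25,2],[26,7],[27,2],[29,6],[29,7],[30,3],[30,4],[31,4],[32,4],[35,4],[36,0],[37,4],[38,4],[38,5],[40,2],[41,7],[42,4]]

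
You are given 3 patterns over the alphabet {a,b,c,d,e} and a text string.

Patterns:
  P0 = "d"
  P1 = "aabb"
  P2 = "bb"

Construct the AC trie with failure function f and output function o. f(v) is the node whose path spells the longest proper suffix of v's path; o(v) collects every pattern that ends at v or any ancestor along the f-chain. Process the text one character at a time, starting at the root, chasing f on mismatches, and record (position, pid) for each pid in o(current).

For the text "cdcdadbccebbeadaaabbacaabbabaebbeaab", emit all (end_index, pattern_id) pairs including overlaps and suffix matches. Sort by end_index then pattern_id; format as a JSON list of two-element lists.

Build:
Trie (insert patterns):
  0='ε' goto a→2 b→6 d→1
  1='d' goto ·  ←P0
  2='a' goto a→3
  3='aa' goto b→4
  4='aab' goto b→5
  5='aabb' goto ·  ←P1
  6='b' goto b→7
  7='bb' goto ·  ←P2

BFS fail/out derivation:
  fail(1) 'd': from fail(0)=0 chase 'd': 0 ⇒ 0;  out={0}∪out(0)={0}
  fail(2) 'a': from fail(0)=0 chase 'a': 0 ⇒ 0;  out=∅∪out(0)=∅
  fail(6) 'b': from fail(0)=0 chase 'b': 0 ⇒ 0;  out=∅∪out(0)=∅
  fail(3) 'aa': from fail(2)=0 chase 'a': 0 ⇒ 2;  out=∅∪out(2)=∅
  fail(7) 'bb': from fail(6)=0 chase 'b': 0 ⇒ 6;  out={2}∪out(6)={2}
  fail(4) 'aab': from fail(3)=2 chase 'b': 2→0 ⇒ 6;  out=∅∪out(6)=∅
  fail(5) 'aabb': from fail(4)=6 chase 'b': 6 ⇒ 7;  out={1}∪out(7)={1,2}

Run:
pos 0 'c': at 0
pos 1 'd': at 1  ** P0@[1:1]
pos 2 'c': at 0 (fail-walked)
pos 3 'd': at 1  ** P0@[3:3]
pos 4 'a': at 2 (fail-walked)
pos 5 'd': at 1 (fail-walked)  ** P0@[5:5]
pos 6 'b': at 6 (fail-walked)
pos 7 'c': at 0 (fail-walked)
pos 8 'c': at 0
pos 9 'e': at 0
pos 10 'b': at 6
pos 11 'b': at 7  ** P2@[10:11]
pos 12 'e': at 0 (fail-walked)
pos 13 'a': at 2
pos 14 'd': at 1 (fail-walked)  ** P0@[14:14]
pos 15 'a': at 2 (fail-walked)
pos 16 'a': at 3
pos 17 'a': at 3 (fail-walked)
pos 18 'b': at 4
pos 19 'b': at 5  ** P1@[16:19],P2@[18:19]
pos 20 'a': at 2 (fail-walked)
pos 21 'c': at 0 (fail-walked)
pos 22 'a': at 2
pos 23 'a': at 3
pos 24 'b': at 4
pos 25 'b': at 5  ** P1@[22:25],P2@[24:25]
pos 26 'a': at 2 (fail-walked)
pos 27 'b': at 6 (fail-walked)
pos 28 'a': at 2 (fail-walked)
pos 29 'e': at 0 (fail-walked)
pos 30 'b': at 6
pos 31 'b': at 7  ** P2@[30:31]
pos 32 'e': at 0 (fail-walked)
pos 33 'a': at 2
pos 34 'a': at 3
pos 35 'b': at 4

All matches (sorted): [[1,0],[3,0],[5,0],[11,2],[14,0],[19,1],[19,2],[25,1],[25,2],[31,2]]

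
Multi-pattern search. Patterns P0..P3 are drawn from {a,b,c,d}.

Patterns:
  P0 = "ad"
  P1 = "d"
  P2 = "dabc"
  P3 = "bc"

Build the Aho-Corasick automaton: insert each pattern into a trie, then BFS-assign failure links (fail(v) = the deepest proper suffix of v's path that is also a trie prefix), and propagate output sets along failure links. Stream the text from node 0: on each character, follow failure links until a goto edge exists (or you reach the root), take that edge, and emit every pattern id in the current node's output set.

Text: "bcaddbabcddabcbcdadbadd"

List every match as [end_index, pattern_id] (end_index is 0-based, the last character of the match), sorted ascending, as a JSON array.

Build:
Trie (insert patterns):
  n0 'ε': a→1 b→7 d→3
  n1 'a': d→2
  n2 'ad': ·  ←P0
  n3 'd': a→4  ←P1
  n4 'da': b→5
  n5 'dab': c→6
  n6 'dabc': ·  ←P2
  n7 'b': c→8
  n8 'bc': ·  ←P3

BFS fail/out derivation:
  n1('a'): parent n0 fail=0; on 'a' 0 → fail=0;  out ∅∪∅=∅
  n3('d'): parent n0 fail=0; on 'd' 0 → fail=0;  out {1}∪∅={1}
  n7('b'): parent n0 fail=0; on 'b' 0 → fail=0;  out ∅∪∅=∅
  n2('ad'): parent n1 fail=0; on 'd' 0 → fail=3;  out {0}∪{1}={0,1}
  n4('da'): parent n3 fail=0; on 'a' 0 → fail=1;  out ∅∪∅=∅
  n8('bc'): parent n7 fail=0; on 'c' 0 → fail=0;  out {3}∪∅={3}
  n5('dab'): parent n4 fail=1; on 'b' 1→0 → fail=7;  out ∅∪∅=∅
  n6('dabc'): parent n5 fail=7; on 'c' 7 → fail=8;  out {2}∪{3}={2,3}

Run:
i=0 'b': node 0→7
i=1 'c': node 7→8  ** P3@[0:1]
i=2 'a': node 8→1 (via fail)
i=3 'd': node 1→2  ** P0@[2:3],P1@[3:3]
i=4 'd': node 2→3 (via fail)  ** P1@[4:4]
i=5 'b': node 3→7 (via fail)
i=6 'a': node 7→1 (via fail)
i=7 'b': node 1→7 (via fail)
i=8 'c': node 7→8  ** P3@[7:8]
i=9 'd': node 8→3 (via fail)  ** P1@[9:9]
i=10 'd': node 3→3 (via fail)  ** P1@[10:10]
i=11 'a': node 3→4
i=12 'b': node 4→5
i=13 'c': node 5→6  ** P2@[10:13],P3@[12:13]
i=14 'b': node 6→7 (via fail)
i=15 'c': node 7→8  ** P3@[14:15]
i=16 'd': node 8→3 (via fail)  ** P1@[16:16]
i=17 'a': node 3→4
i=18 'd': node 4→2 (via fail)  ** P0@[17:18],P1@[18:18]
i=19 'b': node 2→7 (via fail)
i=20 'a': node 7→1 (via fail)
i=21 'd': node 1→2  ** P0@[20:21],P1@[21:21]
i=22 'd': node 2→3 (via fail)  ** P1@[22:22]

All matches (sorted): [[1,3],[3,0],[3,1],[4,1],[8,3],[9,1],[10,1],[13,2],[13,3],[15,3],[16,1],[18,0],[18,1],[21,0],[21,1],[22,1]]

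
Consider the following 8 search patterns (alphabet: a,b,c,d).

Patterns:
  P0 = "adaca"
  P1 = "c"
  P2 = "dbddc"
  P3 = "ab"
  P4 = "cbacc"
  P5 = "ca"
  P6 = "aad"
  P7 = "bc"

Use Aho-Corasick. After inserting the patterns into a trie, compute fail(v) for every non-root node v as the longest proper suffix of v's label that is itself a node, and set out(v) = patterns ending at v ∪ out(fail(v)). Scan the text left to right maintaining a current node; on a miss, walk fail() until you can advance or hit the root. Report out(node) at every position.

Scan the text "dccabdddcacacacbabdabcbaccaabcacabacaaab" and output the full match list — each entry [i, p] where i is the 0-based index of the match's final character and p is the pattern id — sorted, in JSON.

Build automaton:
Trie (insert patterns):
  n0 'ε': a→1 b→20 c→6 d→7
  n1 'a': a→18 b→12 d→2
  n2 'ad': a→3
  n3 'ada': c→4
  n4 'adac': a→5
  n5 'adaca': ·  ←P0
  n6 'c': a→17 b→13  ←P1
  n7 'd': b→8
  n8 'db': d→9
  n9 'dbd': d→10
  n10 'dbdd': c→11
  n11 'dbddc': ·  ←P2
  n12 'ab': ·  ←P3
  n13 'cb': a→14
  n14 'cba': c→15
  n15 'cbac': c→16
  n16 'cbacc': ·  ←P4
  n17 'ca': ·  ←P5
  n18 'aa': d→19
  n19 'aad': ·  ←P6
  n20 'b': c→21
  n21 'bc': ·  ←P7

Failure links (BFS by depth):
  fail(1) 'a': from fail(0)=0 chase 'a': 0 ⇒ 0;  out=∅∪out(0)=∅
  fail(6) 'c': from fail(0)=0 chase 'c': 0 ⇒ 0;  out={1}∪out(0)={1}
  fail(7) 'd': from fail(0)=0 chase 'd': 0 ⇒ 0;  out=∅∪out(0)=∅
  fail(20) 'b': from fail(0)=0 chase 'b': 0 ⇒ 0;  out=∅∪out(0)=∅
  fail(2) 'ad': from fail(1)=0 chase 'd': 0 ⇒ 7;  out=∅∪out(7)=∅
  fail(8) 'db': from fail(7)=0 chase 'b': 0 ⇒ 20;  out=∅∪out(20)=∅
  fail(12) 'ab': from fail(1)=0 chase 'b': 0 ⇒ 20;  out={3}∪out(20)={3}
  fail(13) 'cb': from fail(6)=0 chase 'b': 0 ⇒ 20;  out=∅∪out(20)=∅
  fail(17) 'ca': from fail(6)=0 chase 'a': 0 ⇒ 1;  out={5}∪out(1)={5}
  fail(18) 'aa': from fail(1)=0 chase 'a': 0 ⇒ 1;  out=∅∪out(1)=∅
  fail(21) 'bc': from fail(20)=0 chase 'c': 0 ⇒ 6;  out={7}∪out(6)={1,7}
  fail(3) 'ada': from fail(2)=7 chase 'a': 7→0 ⇒ 1;  out=∅∪out(1)=∅
  fail(9) 'dbd': from fail(8)=20 chase 'd': 20→0 ⇒ 7;  out=∅∪out(7)=∅
  fail(14) 'cba': from fail(13)=20 chase 'a': 20→0 ⇒ 1;  out=∅∪out(1)=∅
  fail(19) 'aad': from fail(18)=1 chase 'd': 1 ⇒ 2;  out={6}∪out(2)={6}
  fail(4) 'adac': from fail(3)=1 chase 'c': 1→0 ⇒ 6;  out=∅∪out(6)={1}
  fail(10) 'dbdd': from fail(9)=7 chase 'd': 7→0 ⇒ 7;  out=∅∪out(7)=∅
  fail(15) 'cbac': from fail(14)=1 chase 'c': 1→0 ⇒ 6;  out=∅∪out(6)={1}
  fail(5) 'adaca': from fail(4)=6 chase 'a': 6 ⇒ 17;  out={0}∪out(17)={0,5}
  fail(11) 'dbddc': from fail(10)=7 chase 'c': 7→0 ⇒ 6;  out={2}∪out(6)={1,2}
  fail(16) 'cbacc': from fail(15)=6 chase 'c': 6→0 ⇒ 6;  out={4}∪out(6)={1,4}

Scan:
i=0 'd': node 0→7
i=1 'c': node 7→6 (fail-walked)  → match P1@[1:1]
i=2 'c': node 6→6 (fail-walked)  → match P1@[2:2]
i=3 'a': node 6→17  → match P5@[2:3]
i=4 'b': node 17→12 (fail-walked)  → match P3@[3:4]
i=5 'd': node 12→7 (fail-walked)
i=6 'd': node 7→7 (fail-walked)
i=7 'd': node 7→7 (fail-walked)
i=8 'c': node 7→6 (fail-walked)  → match P1@[8:8]
i=9 'a': node 6→17  → match P5@[8:9]
i=10 'c': node 17→6 (fail-walked)  → match P1@[10:10]
i=11 'a': node 6→17  → match P5@[10:11]
i=12 'c': node 17→6 (fail-walked)  → match P1@[12:12]
i=13 'a': node 6→17  → match P5@[12:13]
i=14 'c': node 17→6 (fail-walked)  → match P1@[14:14]
i=15 'b': node 6→13
i=16 'a': node 13→14
i=17 'b': node 14→12 (fail-walked)  → match P3@[16:17]
i=18 'd': node 12→7 (fail-walked)
i=19 'a': node 7→1 (fail-walked)
i=20 'b': node 1→12  → match P3@[19:20]
i=21 'c': node 12→21 (fail-walked)  → match P1@[21:21],P7@[20:21]
i=22 'b': node 21→13 (fail-walked)
i=23 'a': node 13→14
i=24 'c': node 14→15  → match P1@[24:24]
i=25 'c': node 15→16  → match P1@[25:25],P4@[21:25]
i=26 'a': node 16→17 (fail-walked)  → match P5@[25:26]
i=27 'a': node 17→18 (fail-walked)
i=28 'b': node 18→12 (fail-walked)  → match P3@[27:28]
i=29 'c': node 12→21 (fail-walked)  → match P1@[29:29],P7@[28:29]
i=30 'a': node 21→17 (fail-walked)  → match P5@[29:30]
i=31 'c': node 17→6 (fail-walked)  → match P1@[31:31]
i=32 'a': node 6→17  → match P5@[31:32]
i=33 'b': node 17→12 (fail-walked)  → match P3@[32:33]
i=34 'a': node 12→1 (fail-walked)
i=35 'c': node 1→6 (fail-walked)  → match P1@[35:35]
i=36 'a': node 6→17  → match P5@[35:36]
i=37 'a': node 17→18 (fail-walked)
i=38 'a': node 18→18 (fail-walked)
i=39 'b': node 18→12 (fail-walked)  → match P3@[38:39]

All matches (sorted): [[1,1],[2,1],[3,5],[4,3],[8,1],[9,5],[10,1],[11,5],[12,1],[13,5],[14,1],[17,3],[20,3],[21,1],[21,7],[24,1],[25,1],[25,4],[26,5],[28,3],[29,1],[29,7],[30,5],[31,1],[32,5],[33,3],[35,1],[36,5],[39,3]]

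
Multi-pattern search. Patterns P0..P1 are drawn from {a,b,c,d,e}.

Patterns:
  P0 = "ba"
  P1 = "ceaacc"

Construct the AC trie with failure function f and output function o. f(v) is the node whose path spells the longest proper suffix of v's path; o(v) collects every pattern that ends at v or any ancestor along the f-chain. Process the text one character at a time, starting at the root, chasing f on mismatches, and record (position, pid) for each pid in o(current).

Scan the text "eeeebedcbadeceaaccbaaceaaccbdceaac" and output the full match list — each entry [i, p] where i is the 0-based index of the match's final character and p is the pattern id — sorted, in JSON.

Build automaton:
Trie nodes:
  n0 'ε': b→1 c→3
  n1 'b': a→2
  n2 'ba': ·  [P0 ends]
  n3 'c': e→4
  n4 'ce': a→5
  n5 'cea': a→6
  n6 'ceaa': c→7
  n7 'ceaac': c→8
  n8 'ceaacc': ·  [P1 ends]

Failure links (BFS by depth):
  n1('b'): parent n0 fail=0; on 'b' 0 → fail=0;  out ∅∪∅=∅
  n3('c'): parent n0 fail=0; on 'c' 0 → fail=0;  out ∅∪∅=∅
  n2('ba'): parent n1 fail=0; on 'a' 0 → fail=0;  out {0}∪∅={0}
  n4('ce'): parent n3 fail=0; on 'e' 0 → fail=0;  out ∅∪∅=∅
  n5('cea'): parent n4 fail=0; on 'a' 0 → fail=0;  out ∅∪∅=∅
  n6('ceaa'): parent n5 fail=0; on 'a' 0 → fail=0;  out ∅∪∅=∅
  n7('ceaac'): parent n6 fail=0; on 'c' 0 → fail=3;  out ∅∪∅=∅
  n8('ceaacc'): parent n7 fail=3; on 'c' 3→0 → fail=3;  out {1}∪∅={1}

Run:
i=0 'e': node 0→0
i=1 'e': node 0→0
i=2 'e': node 0→0
i=3 'e': node 0→0
i=4 'b': node 0→1
i=5 'e': node 1→0 (via fail)
i=6 'd': node 0→0
i=7 'c': node 0→3
i=8 'b': node 3→1 (via fail)
i=9 'a': node 1→2  ** P0@[8:9]
i=10 'd': node 2→0 (via fail)
i=11 'e': node 0→0
i=12 'c': node 0→3
i=13 'e': node 3→4
i=14 'a': node 4→5
i=15 'a': node 5→6
i=16 'c': node 6→7
i=17 'c': node 7→8  ** P1@[12:17]
i=18 'b': node 8→1 (via fail)
i=19 'a': node 1→2  ** P0@[18:19]
i=20 'a': node 2→0 (via fail)
i=21 'c': node 0→3
i=22 'e': node 3→4
i=23 'a': node 4→5
i=24 'a': node 5→6
i=25 'c': node 6→7
i=26 'c': node 7→8  ** P1@[21:26]
i=27 'b': node 8→1 (via fail)
i=28 'd': node 1→0 (via fail)
i=29 'c': node 0→3
i=30 'e': node 3→4
i=31 'a': node 4→5
i=32 'a': node 5→6
i=33 'c': node 6→7

Result: [[9,0],[17,1],[19,0],[26,1]]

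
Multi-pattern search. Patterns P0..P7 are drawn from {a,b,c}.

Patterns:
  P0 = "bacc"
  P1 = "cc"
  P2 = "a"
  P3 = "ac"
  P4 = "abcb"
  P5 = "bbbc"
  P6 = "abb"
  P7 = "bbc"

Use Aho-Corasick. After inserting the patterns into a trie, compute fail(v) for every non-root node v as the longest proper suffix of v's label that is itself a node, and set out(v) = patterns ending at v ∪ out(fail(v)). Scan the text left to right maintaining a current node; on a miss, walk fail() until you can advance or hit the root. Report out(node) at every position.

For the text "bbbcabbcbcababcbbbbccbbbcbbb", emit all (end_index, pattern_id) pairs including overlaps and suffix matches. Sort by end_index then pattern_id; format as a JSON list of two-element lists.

Build automaton:
Trie nodes:
  0='ε' goto a→7 b→1 c→5
  1='b' goto a→2 b→12
  2='ba' goto c→3
  3='bac' goto c→4
  4='bacc' goto ·  [P0 ends]
  5='c' goto c→6
  6='cc' goto ·  [P1 ends]
  7='a' goto b→9 c→8  [P2 ends]
  8='ac' goto ·  [P3 ends]
  9='ab' goto b→15 c→10
  10='abc' goto b→11
  11='abcb' goto ·  [P4 ends]
  12='bb' goto b→13 c→16
  13='bbb' goto c→14
  14='bbbc' goto ·  [P5 ends]
  15='abb' goto ·  [P6 ends]
  16='bbc' goto ·  [P7 ends]

Failure links (BFS by depth):
  n1('b'): parent n0 fail=0; on 'b' 0 → fail=0;  out ∅∪∅=∅
  n5('c'): parent n0 fail=0; on 'c' 0 → fail=0;  out ∅∪∅=∅
  n7('a'): parent n0 fail=0; on 'a' 0 → fail=0;  out {2}∪∅={2}
  n2('ba'): parent n1 fail=0; on 'a' 0 → fail=7;  out ∅∪{2}={2}
  n6('cc'): parent n5 fail=0; on 'c' 0 → fail=5;  out {1}∪∅={1}
  n8('ac'): parent n7 fail=0; on 'c' 0 → fail=5;  out {3}∪∅={3}
  n9('ab'): parent n7 fail=0; on 'b' 0 → fail=1;  out ∅∪∅=∅
  n12('bb'): parent n1 fail=0; on 'b' 0 → fail=1;  out ∅∪∅=∅
  n3('bac'): parent n2 fail=7; on 'c' 7 → fail=8;  out ∅∪{3}={3}
  n10('abc'): parent n9 fail=1; on 'c' 1→0 → fail=5;  out ∅∪∅=∅
  n13('bbb'): parent n12 fail=1; on 'b' 1 → fail=12;  out ∅∪∅=∅
  n15('abb'): parent n9 fail=1; on 'b' 1 → fail=12;  out {6}∪∅={6}
  n16('bbc'): parent n12 fail=1; on 'c' 1→0 → fail=5;  out {7}∪∅={7}
  n4('bacc'): parent n3 fail=8; on 'c' 8→5 → fail=6;  out {0}∪{1}={0,1}
  n11('abcb'): parent n10 fail=5; on 'b' 5→0 → fail=1;  out {4}∪∅={4}
  n14('bbbc'): parent n13 fail=12; on 'c' 12 → fail=16;  out {5}∪{7}={5,7}

Text stream:
[0] read 'b'  n0⇒n1
[1] read 'b'  n1⇒n12
[2] read 'b'  n12⇒n13
[3] read 'c'  n13⇒n14  emit P5@[0:3],P7@[1:3]
[4] read 'a'  n14⇒n7 ·f  emit P2@[4:4]
[5] read 'b'  n7⇒n9
[6] read 'b'  n9⇒n15  emit P6@[4:6]
[7] read 'c'  n15⇒n16 ·f  emit P7@[5:7]
[8] read 'b'  n16⇒n1 ·f
[9] read 'c'  n1⇒n5 ·f
[10] read 'a'  n5⇒n7 ·f  emit P2@[10:10]
[11] read 'b'  n7⇒n9
[12] read 'a'  n9⇒n2 ·f  emit P2@[12:12]
[13] read 'b'  n2⇒n9 ·f
[14] read 'c'  n9⇒n10
[15] read 'b'  n10⇒n11  emit P4@[12:15]
[16] read 'b'  n11⇒n12 ·f
[17] read 'b'  n12⇒n13
[18] read 'b'  n13⇒n13 ·f
[19] read 'c'  n13⇒n14  emit P5@[16:19],P7@[17:19]
[20] read 'c'  n14⇒n6 ·f  emit P1@[19:20]
[21] read 'b'  n6⇒n1 ·f
[22] read 'b'  n1⇒n12
[23] read 'b'  n12⇒n13
[24] read 'c'  n13⇒n14  emit P5@[21:24],P7@[22:24]
[25] read 'b'  n14⇒n1 ·f
[26] read 'b'  n1⇒n12
[27] read 'b'  n12⇒n13

Matches: [[3,5],[3,7],[4,2],[6,6],[7,7],[10,2],[12,2],[15,4],[19,5],[19,7],[20,1],[24,5],[24,7]]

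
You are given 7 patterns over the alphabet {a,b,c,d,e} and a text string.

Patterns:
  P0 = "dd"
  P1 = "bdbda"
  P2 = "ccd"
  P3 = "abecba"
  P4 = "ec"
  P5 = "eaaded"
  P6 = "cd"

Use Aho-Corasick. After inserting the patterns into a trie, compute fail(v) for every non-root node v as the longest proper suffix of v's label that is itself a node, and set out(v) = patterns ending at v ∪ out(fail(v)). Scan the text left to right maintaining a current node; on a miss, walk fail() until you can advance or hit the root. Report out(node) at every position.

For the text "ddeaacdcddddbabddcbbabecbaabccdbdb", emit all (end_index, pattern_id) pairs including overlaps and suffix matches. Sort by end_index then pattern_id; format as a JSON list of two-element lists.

Construct AC machine:
Trie nodes:
  0='ε' goto a→11 b→3 c→8 d→1 e→17
  1='d' goto d→2
  2='dd' goto ·  [P0 ends]
  3='b' goto d→4
  4='bd' goto b→5
  5='bdb' goto d→6
  6='bdbd' goto a→7
  7='bdbda' goto ·  [P1 ends]
  8='c' goto c→9 d→24
  9='cc' goto d→10
  10='ccd' goto ·  [P2 ends]
  11='a' goto b→12
  12='ab' goto e→13
  13='abe' goto c→14
  14='abec' goto b→15
  15='abecb' goto a→16
  16='abecba' goto ·  [P3 ends]
  17='e' goto a→19 c→18
  18='ec' goto ·  [P4 ends]
  19='ea' goto a→20
  20='eaa' goto d→21
  21='eaad' goto e→22
  22='eaade' goto d→23
  23='eaaded' goto ·  [P5 ends]
  24='cd' goto ·  [P6 ends]

Failure links (BFS by depth):
  fail(1) 'd': from fail(0)=0 chase 'd': 0 ⇒ 0;  out=∅∪out(0)=∅
  fail(3) 'b': from fail(0)=0 chase 'b': 0 ⇒ 0;  out=∅∪out(0)=∅
  fail(8) 'c': from fail(0)=0 chase 'c': 0 ⇒ 0;  out=∅∪out(0)=∅
  fail(11) 'a': from fail(0)=0 chase 'a': 0 ⇒ 0;  out=∅∪out(0)=∅
  fail(17) 'e': from fail(0)=0 chase 'e': 0 ⇒ 0;  out=∅∪out(0)=∅
  fail(2) 'dd': from fail(1)=0 chase 'd': 0 ⇒ 1;  out={0}∪out(1)={0}
  fail(4) 'bd': from fail(3)=0 chase 'd': 0 ⇒ 1;  out=∅∪out(1)=∅
  fail(9) 'cc': from fail(8)=0 chase 'c': 0 ⇒ 8;  out=∅∪out(8)=∅
  fail(12) 'ab': from fail(11)=0 chase 'b': 0 ⇒ 3;  out=∅∪out(3)=∅
  fail(18) 'ec': from fail(17)=0 chase 'c': 0 ⇒ 8;  out={4}∪out(8)={4}
  fail(19) 'ea': from fail(17)=0 chase 'a': 0 ⇒ 11;  out=∅∪out(11)=∅
  fail(24) 'cd': from fail(8)=0 chase 'd': 0 ⇒ 1;  out={6}∪out(1)={6}
  fail(5) 'bdb': from fail(4)=1 chase 'b': 1→0 ⇒ 3;  out=∅∪out(3)=∅
  fail(10) 'ccd': from fail(9)=8 chase 'd': 8 ⇒ 24;  out={2}∪out(24)={2,6}
  fail(13) 'abe': from fail(12)=3 chase 'e': 3→0 ⇒ 17;  out=∅∪out(17)=∅
  fail(20) 'eaa': from fail(19)=11 chase 'a': 11→0 ⇒ 11;  out=∅∪out(11)=∅
  fail(6) 'bdbd': from fail(5)=3 chase 'd': 3 ⇒ 4;  out=∅∪out(4)=∅
  fail(14) 'abec': from fail(13)=17 chase 'c': 17 ⇒ 18;  out=∅∪out(18)={4}
  fail(21) 'eaad': from fail(20)=11 chase 'd': 11→0 ⇒ 1;  out=∅∪out(1)=∅
  fail(7) 'bdbda': from fail(6)=4 chase 'a': 4→1→0 ⇒ 11;  out={1}∪out(11)={1}
  fail(15) 'abecb': from fail(14)=18 chase 'b': 18→8→0 ⇒ 3;  out=∅∪out(3)=∅
  fail(22) 'eaade': from fail(21)=1 chase 'e': 1→0 ⇒ 17;  out=∅∪out(17)=∅
  fail(16) 'abecba': from fail(15)=3 chase 'a': 3→0 ⇒ 11;  out={3}∪out(11)={3}
  fail(23) 'eaaded': from fail(22)=17 chase 'd': 17→0 ⇒ 1;  out={5}∪out(1)={5}

Scan:
i=0 'd': node 0→1
i=1 'd': node 1→2  ** P0@[0:1]
i=2 'e': node 2→17 (via fail)
i=3 'a': node 17→19
i=4 'a': node 19→20
i=5 'c': node 20→8 (via fail)
i=6 'd': node 8→24  ** P6@[5:6]
i=7 'c': node 24→8 (via fail)
i=8 'd': node 8→24  ** P6@[7:8]
i=9 'd': node 24→2 (via fail)  ** P0@[8:9]
i=10 'd': node 2→2 (via fail)  ** P0@[9:10]
i=11 'd': node 2→2 (via fail)  ** P0@[10:11]
i=12 'b': node 2→3 (via fail)
i=13 'a': node 3→11 (via fail)
i=14 'b': node 11→12
i=15 'd': node 12→4 (via fail)
i=16 'd': node 4→2 (via fail)  ** P0@[15:16]
i=17 'c': node 2→8 (via fail)
i=18 'b': node 8→3 (via fail)
i=19 'b': node 3→3 (via fail)
i=20 'a': node 3→11 (via fail)
i=21 'b': node 11→12
i=22 'e': node 12→13
i=23 'c': node 13→14  ** P4@[22:23]
i=24 'b': node 14→15
i=25 'a': node 15→16  ** P3@[20:25]
i=26 'a': node 16→11 (via fail)
i=27 'b': node 11→12
i=28 'c': node 12→8 (via fail)
i=29 'c': node 8→9
i=30 'd': node 9→10  ** P2@[28:30],P6@[29:30]
i=31 'b': node 10→3 (via fail)
i=32 'd': node 3→4
i=33 'b': node 4→5

All matches (sorted): [[1,0],[6,6],[8,6],[9,0],[10,0],[11,0],[16,0],[23,4],[25,3],[30,2],[30,6]]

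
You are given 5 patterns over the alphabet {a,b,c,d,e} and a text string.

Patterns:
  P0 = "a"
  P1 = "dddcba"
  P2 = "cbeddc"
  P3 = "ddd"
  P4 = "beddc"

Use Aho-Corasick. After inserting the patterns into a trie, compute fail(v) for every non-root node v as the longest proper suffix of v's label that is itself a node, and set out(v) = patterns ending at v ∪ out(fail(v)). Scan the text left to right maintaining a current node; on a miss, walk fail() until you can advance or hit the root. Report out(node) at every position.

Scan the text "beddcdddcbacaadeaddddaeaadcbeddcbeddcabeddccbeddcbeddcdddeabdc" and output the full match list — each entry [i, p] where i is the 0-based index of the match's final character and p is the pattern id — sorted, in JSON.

Build:
Trie (insert patterns):
  n0 'ε': a→1 b→14 c→8 d→2
  n1 'a': ·  ←P0
  n2 'd': d→3
  n3 'dd': d→4
  n4 'ddd': c→5  ←P3
  n5 'dddc': b→6
  n6 'dddcb': a→7
  n7 'dddcba': ·  ←P1
  n8 'c': b→9
  n9 'cb': e→10
  n10 'cbe': d→11
  n11 'cbed': d→12
  n12 'cbedd': c→13
  n13 'cbeddc': ·  ←P2
  n14 'b': e→15
  n15 'be': d→16
  n16 'bed': d→17
  n17 'bedd': c→18
  n18 'beddc': ·  ←P4

BFS fail/out derivation:
  fail(1) 'a': from fail(0)=0 chase 'a': 0 ⇒ 0;  out={0}∪out(0)={0}
  fail(2) 'd': from fail(0)=0 chase 'd': 0 ⇒ 0;  out=∅∪out(0)=∅
  fail(8) 'c': from fail(0)=0 chase 'c': 0 ⇒ 0;  out=∅∪out(0)=∅
  fail(14) 'b': from fail(0)=0 chase 'b': 0 ⇒ 0;  out=∅∪out(0)=∅
  fail(3) 'dd': from fail(2)=0 chase 'd': 0 ⇒ 2;  out=∅∪out(2)=∅
  fail(9) 'cb': from fail(8)=0 chase 'b': 0 ⇒ 14;  out=∅∪out(14)=∅
  fail(15) 'be': from fail(14)=0 chase 'e': 0 ⇒ 0;  out=∅∪out(0)=∅
  fail(4) 'ddd': from fail(3)=2 chase 'd': 2 ⇒ 3;  out={3}∪out(3)={3}
  fail(10) 'cbe': from fail(9)=14 chase 'e': 14 ⇒ 15;  out=∅∪out(15)=∅
  fail(16) 'bed': from fail(15)=0 chase 'd': 0 ⇒ 2;  out=∅∪out(2)=∅
  fail(5) 'dddc': from fail(4)=3 chase 'c': 3→2→0 ⇒ 8;  out=∅∪out(8)=∅
  fail(11) 'cbed': from fail(10)=15 chase 'd': 15 ⇒ 16;  out=∅∪out(16)=∅
  fail(17) 'bedd': from fail(16)=2 chase 'd': 2 ⇒ 3;  out=∅∪out(3)=∅
  fail(6) 'dddcb': from fail(5)=8 chase 'b': 8 ⇒ 9;  out=∅∪out(9)=∅
  fail(12) 'cbedd': from fail(11)=16 chase 'd': 16 ⇒ 17;  out=∅∪out(17)=∅
  fail(18) 'beddc': from fail(17)=3 chase 'c': 3→2→0 ⇒ 8;  out={4}∪out(8)={4}
  fail(7) 'dddcba': from fail(6)=9 chase 'a': 9→14→0 ⇒ 1;  out={1}∪out(1)={0,1}
  fail(13) 'cbeddc': from fail(12)=17 chase 'c': 17 ⇒ 18;  out={2}∪out(18)={2,4}

Scan:
pos 0 'b': at 14
pos 1 'e': at 15
pos 2 'd': at 16
pos 3 'd': at 17
pos 4 'c': at 18  emit P4@[0:4]
pos 5 'd': at 2 ·f
pos 6 'd': at 3
pos 7 'd': at 4  emit P3@[5:7]
pos 8 'c': at 5
pos 9 'b': at 6
pos 10 'a': at 7  emit P0@[10:10],P1@[5:10]
pos 11 'c': at 8 ·f
pos 12 'a': at 1 ·f  emit P0@[12:12]
pos 13 'a': at 1 ·f  emit P0@[13:13]
pos 14 'd': at 2 ·f
pos 15 'e': at 0 ·f
pos 16 'a': at 1  emit P0@[16:16]
pos 17 'd': at 2 ·f
pos 18 'd': at 3
pos 19 'd': at 4  emit P3@[17:19]
pos 20 'd': at 4 ·f  emit P3@[18:20]
pos 21 'a': at 1 ·f  emit P0@[21:21]
pos 22 'e': at 0 ·f
pos 23 'a': at 1  emit P0@[23:23]
pos 24 'a': at 1 ·f  emit P0@[24:24]
pos 25 'd': at 2 ·f
pos 26 'c': at 8 ·f
pos 27 'b': at 9
pos 28 'e': at 10
pos 29 'd': at 11
pos 30 'd': at 12
pos 31 'c': at 13  emit P2@[26:31],P4@[27:31]
pos 32 'b': at 9 ·f
pos 33 'e': at 10
pos 34 'd': at 11
pos 35 'd': at 12
pos 36 'c': at 13  emit P2@[31:36],P4@[32:36]
pos 37 'a': at 1 ·f  emit P0@[37:37]
pos 38 'b': at 14 ·f
pos 39 'e': at 15
pos 40 'd': at 16
pos 41 'd': at 17
pos 42 'c': at 18  emit P4@[38:42]
pos 43 'c': at 8 ·f
pos 44 'b': at 9
pos 45 'e': at 10
pos 46 'd': at 11
pos 47 'd': at 12
pos 48 'c': at 13  emit P2@[43:48],P4@[44:48]
pos 49 'b': at 9 ·f
pos 50 'e': at 10
pos 51 'd': at 11
pos 52 'd': at 12
pos 53 'c': at 13  emit P2@[48:53],P4@[49:53]
pos 54 'd': at 2 ·f
pos 55 'd': at 3
pos 56 'd': at 4  emit P3@[54:56]
pos 57 'e': at 0 ·f
pos 58 'a': at 1  emit P0@[58:58]
pos 59 'b': at 14 ·f
pos 60 'd': at 2 ·f
pos 61 'c': at 8 ·f

Result: [[4,4],[7,3],[10,0],[10,1],[12,0],[13,0],[16,0],[19,3],[20,3],[21,0],[23,0],[24,0],[31,2],[31,4],[36,2],[36,4],[37,0],[42,4],[48,2],[48,4],[53,2],[53,4],[56,3],[58,0]]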